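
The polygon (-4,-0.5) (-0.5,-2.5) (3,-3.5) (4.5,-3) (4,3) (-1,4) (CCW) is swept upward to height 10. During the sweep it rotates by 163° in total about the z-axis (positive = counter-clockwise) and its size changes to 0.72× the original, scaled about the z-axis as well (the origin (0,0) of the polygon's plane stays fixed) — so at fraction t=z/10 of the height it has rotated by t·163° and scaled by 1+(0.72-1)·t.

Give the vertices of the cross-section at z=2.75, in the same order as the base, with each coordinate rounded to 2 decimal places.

t = z/height = 2.75/10 = 0.275
s = 1 + (scale-1)·z/height = 1 + (0.72-1)·2.75/10 = 0.923000
θ = twist·z/height = 163°·2.75/10 = 44.8250° = 0.782344 rad
cos θ = 0.709263, sin θ = 0.704944 (intermediates below are computed at full precision and shown rounded to 5 d.p.)
v1: (-4,-0.5) → rotate → (-2.48458,-3.17441) → ×s → (-2.29327,-2.92998) → (-2.29,-2.93)
v2: (-0.5,-2.5) → rotate → (1.40773,-2.12563) → ×s → (1.29933,-1.96196) → (1.30,-1.96)
v3: (3,-3.5) → rotate → (4.59509,-0.36759) → ×s → (4.24127,-0.33929) → (4.24,-0.34)
v4: (4.5,-3) → rotate → (5.30652,1.04446) → ×s → (4.89791,0.96403) → (4.90,0.96)
v5: (4,3) → rotate → (0.72222,4.94756) → ×s → (0.66661,4.56660) → (0.67,4.57)
v6: (-1,4) → rotate → (-3.52904,2.13211) → ×s → (-3.25730,1.96794) → (-3.26,1.97)

Cross-section at z=2.75: (-2.29,-2.93) (1.30,-1.96) (4.24,-0.34) (4.90,0.96) (0.67,4.57) (-3.26,1.97)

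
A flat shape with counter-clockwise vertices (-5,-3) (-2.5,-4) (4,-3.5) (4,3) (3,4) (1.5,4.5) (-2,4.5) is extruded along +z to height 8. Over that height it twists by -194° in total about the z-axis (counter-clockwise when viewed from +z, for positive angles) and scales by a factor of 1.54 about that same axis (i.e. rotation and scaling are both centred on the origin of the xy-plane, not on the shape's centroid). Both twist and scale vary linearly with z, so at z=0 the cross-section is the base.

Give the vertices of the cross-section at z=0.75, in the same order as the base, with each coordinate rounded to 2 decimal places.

Cross-section at z=0.75: (-5.97,-1.35) (-3.81,-3.17) (2.84,-4.81) (4.98,1.68) (4.31,3.01) (2.97,4.00) (-0.52,5.15)

t = z/height = 0.75/8 = 0.09375
s = 1 + (scale-1)·z/height = 1 + (1.54-1)·0.75/8 = 1.050625
θ = twist·z/height = -194°·0.75/8 = -18.1875° = -0.317432 rad
cos θ = 0.950040, sin θ = -0.312128 (intermediates below are computed at full precision and shown rounded to 5 d.p.)
v1: (-5,-3) → rotate → (-5.68658,-1.28948) → ×s → (-5.97447,-1.35476) → (-5.97,-1.35)
v2: (-2.5,-4) → rotate → (-3.62361,-3.01984) → ×s → (-3.80706,-3.17272) → (-3.81,-3.17)
v3: (4,-3.5) → rotate → (2.70771,-4.57365) → ×s → (2.84479,-4.80519) → (2.84,-4.81)
v4: (4,3) → rotate → (4.73654,1.60161) → ×s → (4.97633,1.68269) → (4.98,1.68)
v5: (3,4) → rotate → (4.09863,2.86378) → ×s → (4.30612,3.00876) → (4.31,3.01)
v6: (1.5,4.5) → rotate → (2.82963,3.80699) → ×s → (2.97288,3.99972) → (2.97,4.00)
v7: (-2,4.5) → rotate → (-0.49551,4.89944) → ×s → (-0.52059,5.14747) → (-0.52,5.15)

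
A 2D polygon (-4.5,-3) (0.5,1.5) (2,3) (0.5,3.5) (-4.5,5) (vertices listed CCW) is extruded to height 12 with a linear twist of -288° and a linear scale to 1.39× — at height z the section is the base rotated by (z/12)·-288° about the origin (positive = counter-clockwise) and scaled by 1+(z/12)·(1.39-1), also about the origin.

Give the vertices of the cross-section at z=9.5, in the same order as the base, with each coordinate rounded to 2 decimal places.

Cross-section at z=9.5: (6.86,-1.75) (-1.90,-0.83) (-4.67,-0.68) (-3.84,-2.58) (-0.92,-8.76)

t = z/height = 9.5/12 = 0.791667
s = 1 + (scale-1)·z/height = 1 + (1.39-1)·9.5/12 = 1.308750
θ = twist·z/height = -288°·9.5/12 = -228.0000° = -3.979351 rad
cos θ = -0.669131, sin θ = 0.743145 (intermediates below are computed at full precision and shown rounded to 5 d.p.)
v1: (-4.5,-3) → rotate → (5.24052,-1.33676) → ×s → (6.85853,-1.74948) → (6.86,-1.75)
v2: (0.5,1.5) → rotate → (-1.44928,-0.63212) → ×s → (-1.89675,-0.82729) → (-1.90,-0.83)
v3: (2,3) → rotate → (-3.56770,-0.52110) → ×s → (-4.66922,-0.68199) → (-4.67,-0.68)
v4: (0.5,3.5) → rotate → (-2.93557,-1.97038) → ×s → (-3.84193,-2.57874) → (-3.84,-2.58)
v5: (-4.5,5) → rotate → (-0.70464,-6.68980) → ×s → (-0.92219,-8.75528) → (-0.92,-8.76)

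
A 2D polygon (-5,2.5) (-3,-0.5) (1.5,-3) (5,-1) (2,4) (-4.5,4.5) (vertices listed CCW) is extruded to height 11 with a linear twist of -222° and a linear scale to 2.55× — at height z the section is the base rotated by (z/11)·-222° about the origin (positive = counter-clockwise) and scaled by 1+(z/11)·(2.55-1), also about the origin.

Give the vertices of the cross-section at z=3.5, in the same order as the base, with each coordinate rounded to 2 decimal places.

t = z/height = 3.5/11 = 0.318182
s = 1 + (scale-1)·z/height = 1 + (2.55-1)·3.5/11 = 1.493182
θ = twist·z/height = -222°·3.5/11 = -70.6364° = -1.232837 rad
cos θ = 0.331562, sin θ = -0.943433 (intermediates below are computed at full precision and shown rounded to 5 d.p.)
v1: (-5,2.5) → rotate → (0.70077,5.54607) → ×s → (1.04638,8.28129) → (1.05,8.28)
v2: (-3,-0.5) → rotate → (-1.46640,2.66452) → ×s → (-2.18961,3.97861) → (-2.19,3.98)
v3: (1.5,-3) → rotate → (-2.33296,-2.40984) → ×s → (-3.48353,-3.59833) → (-3.48,-3.60)
v4: (5,-1) → rotate → (0.71438,-5.04873) → ×s → (1.06670,-7.53867) → (1.07,-7.54)
v5: (2,4) → rotate → (4.43686,-0.56062) → ×s → (6.62504,-0.83710) → (6.63,-0.84)
v6: (-4.5,4.5) → rotate → (2.75342,5.73748) → ×s → (4.11135,8.56710) → (4.11,8.57)

Cross-section at z=3.5: (1.05,8.28) (-2.19,3.98) (-3.48,-3.60) (1.07,-7.54) (6.63,-0.84) (4.11,8.57)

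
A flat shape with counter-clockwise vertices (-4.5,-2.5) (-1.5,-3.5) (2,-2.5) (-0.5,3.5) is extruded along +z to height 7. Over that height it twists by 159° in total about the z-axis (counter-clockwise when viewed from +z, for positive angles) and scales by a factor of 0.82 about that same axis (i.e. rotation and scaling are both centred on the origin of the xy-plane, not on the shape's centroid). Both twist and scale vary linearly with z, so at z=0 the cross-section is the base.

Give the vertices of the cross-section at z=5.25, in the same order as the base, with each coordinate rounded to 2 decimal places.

Cross-section at z=5.25: (3.79,-2.34) (3.28,0.35) (1.04,2.57) (-2.43,-1.86)

t = z/height = 5.25/7 = 0.75
s = 1 + (scale-1)·z/height = 1 + (0.82-1)·5.25/7 = 0.865000
θ = twist·z/height = 159°·5.25/7 = 119.2500° = 2.081305 rad
cos θ = -0.488621, sin θ = 0.872496 (intermediates below are computed at full precision and shown rounded to 5 d.p.)
v1: (-4.5,-2.5) → rotate → (4.38004,-2.70468) → ×s → (3.78873,-2.33955) → (3.79,-2.34)
v2: (-1.5,-3.5) → rotate → (3.78667,0.40143) → ×s → (3.27547,0.34724) → (3.28,0.35)
v3: (2,-2.5) → rotate → (1.20400,2.96655) → ×s → (1.04146,2.56606) → (1.04,2.57)
v4: (-0.5,3.5) → rotate → (-2.80943,-2.14642) → ×s → (-2.43015,-1.85666) → (-2.43,-1.86)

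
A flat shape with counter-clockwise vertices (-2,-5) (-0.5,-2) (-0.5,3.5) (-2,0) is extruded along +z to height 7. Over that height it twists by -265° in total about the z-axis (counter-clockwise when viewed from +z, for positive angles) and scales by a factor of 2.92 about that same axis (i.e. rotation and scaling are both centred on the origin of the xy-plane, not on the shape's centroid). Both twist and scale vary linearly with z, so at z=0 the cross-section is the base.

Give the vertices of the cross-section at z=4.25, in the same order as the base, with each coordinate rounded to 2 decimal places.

t = z/height = 4.25/7 = 0.607143
s = 1 + (scale-1)·z/height = 1 + (2.92-1)·4.25/7 = 2.165714
θ = twist·z/height = -265°·4.25/7 = -160.8929° = -2.808110 rad
cos θ = -0.944908, sin θ = -0.327336 (intermediates below are computed at full precision and shown rounded to 5 d.p.)
v1: (-2,-5) → rotate → (0.25314,5.37921) → ×s → (0.54822,11.64984) → (0.55,11.65)
v2: (-0.5,-2) → rotate → (-0.18222,2.05348) → ×s → (-0.39463,4.44726) → (-0.39,4.45)
v3: (-0.5,3.5) → rotate → (1.61813,-3.14351) → ×s → (3.50441,-6.80795) → (3.50,-6.81)
v4: (-2,0) → rotate → (1.88982,0.65467) → ×s → (4.09280,1.41783) → (4.09,1.42)

Cross-section at z=4.25: (0.55,11.65) (-0.39,4.45) (3.50,-6.81) (4.09,1.42)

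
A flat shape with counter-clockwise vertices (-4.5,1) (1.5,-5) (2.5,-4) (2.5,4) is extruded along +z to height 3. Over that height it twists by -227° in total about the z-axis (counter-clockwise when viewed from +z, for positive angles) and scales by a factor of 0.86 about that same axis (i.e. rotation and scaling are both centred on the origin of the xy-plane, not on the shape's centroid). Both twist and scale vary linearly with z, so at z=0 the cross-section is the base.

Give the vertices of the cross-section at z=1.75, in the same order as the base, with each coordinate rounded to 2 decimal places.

Cross-section at z=1.75: (3.47,2.43) (-4.32,2.08) (-4.26,0.78) (1.16,-4.17)

t = z/height = 1.75/3 = 0.583333
s = 1 + (scale-1)·z/height = 1 + (0.86-1)·1.75/3 = 0.918333
θ = twist·z/height = -227°·1.75/3 = -132.4167° = -2.311107 rad
cos θ = -0.674517, sin θ = -0.738259 (intermediates below are computed at full precision and shown rounded to 5 d.p.)
v1: (-4.5,1) → rotate → (3.77359,2.64765) → ×s → (3.46541,2.43142) → (3.47,2.43)
v2: (1.5,-5) → rotate → (-4.70307,2.26520) → ×s → (-4.31899,2.08021) → (-4.32,2.08)
v3: (2.5,-4) → rotate → (-4.63933,0.85242) → ×s → (-4.26045,0.78281) → (-4.26,0.78)
v4: (2.5,4) → rotate → (1.26674,-4.54372) → ×s → (1.16329,-4.17265) → (1.16,-4.17)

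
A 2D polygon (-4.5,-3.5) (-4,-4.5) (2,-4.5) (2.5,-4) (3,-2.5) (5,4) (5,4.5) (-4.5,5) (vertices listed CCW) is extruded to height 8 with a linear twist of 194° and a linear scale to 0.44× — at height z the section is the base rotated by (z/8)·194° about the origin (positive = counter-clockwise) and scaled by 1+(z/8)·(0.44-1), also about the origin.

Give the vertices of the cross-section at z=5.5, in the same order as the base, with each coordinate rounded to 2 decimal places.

Cross-section at z=5.5: (3.47,-0.53) (3.70,0.11) (1.17,2.79) (0.73,2.81) (-0.15,2.40) (-3.90,0.55) (-4.12,0.33) (-0.33,-4.12)

t = z/height = 5.5/8 = 0.6875
s = 1 + (scale-1)·z/height = 1 + (0.44-1)·5.5/8 = 0.615000
θ = twist·z/height = 194°·5.5/8 = 133.3750° = 2.327833 rad
cos θ = -0.686770, sin θ = 0.726874 (intermediates below are computed at full precision and shown rounded to 5 d.p.)
v1: (-4.5,-3.5) → rotate → (5.63453,-0.86724) → ×s → (3.46523,-0.53335) → (3.47,-0.53)
v2: (-4,-4.5) → rotate → (6.01802,0.18297) → ×s → (3.70108,0.11253) → (3.70,0.11)
v3: (2,-4.5) → rotate → (1.89739,4.54422) → ×s → (1.16690,2.79469) → (1.17,2.79)
v4: (2.5,-4) → rotate → (1.19057,4.56427) → ×s → (0.73220,2.80702) → (0.73,2.81)
v5: (3,-2.5) → rotate → (-0.24313,3.89755) → ×s → (-0.14952,2.39699) → (-0.15,2.40)
v6: (5,4) → rotate → (-6.34135,0.88729) → ×s → (-3.89993,0.54568) → (-3.90,0.55)
v7: (5,4.5) → rotate → (-6.70479,0.54391) → ×s → (-4.12344,0.33450) → (-4.12,0.33)
v8: (-4.5,5) → rotate → (-0.54391,-6.70479) → ×s → (-0.33450,-4.12344) → (-0.33,-4.12)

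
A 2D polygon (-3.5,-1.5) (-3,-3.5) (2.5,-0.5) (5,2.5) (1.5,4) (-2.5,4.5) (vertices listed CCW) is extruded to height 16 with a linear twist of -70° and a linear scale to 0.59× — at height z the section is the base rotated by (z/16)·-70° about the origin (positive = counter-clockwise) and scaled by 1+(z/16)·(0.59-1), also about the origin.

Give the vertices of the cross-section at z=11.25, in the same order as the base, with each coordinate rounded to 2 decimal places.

Cross-section at z=11.25: (-2.44,1.19) (-3.28,-0.01) (0.89,-1.58) (3.67,-1.53) (2.85,1.05) (1.26,3.44)

t = z/height = 11.25/16 = 0.703125
s = 1 + (scale-1)·z/height = 1 + (0.59-1)·11.25/16 = 0.711719
θ = twist·z/height = -70°·11.25/16 = -49.2188° = -0.859029 rad
cos θ = 0.653173, sin θ = -0.757209 (intermediates below are computed at full precision and shown rounded to 5 d.p.)
v1: (-3.5,-1.5) → rotate → (-3.42192,1.67047) → ×s → (-2.43544,1.18891) → (-2.44,1.19)
v2: (-3,-3.5) → rotate → (-4.60975,-0.01448) → ×s → (-3.28085,-0.01030) → (-3.28,-0.01)
v3: (2.5,-0.5) → rotate → (1.25433,-2.21961) → ×s → (0.89273,-1.57974) → (0.89,-1.58)
v4: (5,2.5) → rotate → (5.15889,-2.15311) → ×s → (3.67168,-1.53241) → (3.67,-1.53)
v5: (1.5,4) → rotate → (4.00859,1.47688) → ×s → (2.85299,1.05112) → (2.85,1.05)
v6: (-2.5,4.5) → rotate → (1.77451,4.83230) → ×s → (1.26295,3.43924) → (1.26,3.44)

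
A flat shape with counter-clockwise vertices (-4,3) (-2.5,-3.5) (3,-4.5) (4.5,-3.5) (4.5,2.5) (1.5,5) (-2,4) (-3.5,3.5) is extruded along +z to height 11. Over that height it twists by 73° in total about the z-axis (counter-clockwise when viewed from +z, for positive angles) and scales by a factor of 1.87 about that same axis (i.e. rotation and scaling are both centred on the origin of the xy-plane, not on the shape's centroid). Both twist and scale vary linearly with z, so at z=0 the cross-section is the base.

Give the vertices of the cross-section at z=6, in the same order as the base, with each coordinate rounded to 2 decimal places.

t = z/height = 6/11 = 0.545455
s = 1 + (scale-1)·z/height = 1 + (1.87-1)·6/11 = 1.474545
θ = twist·z/height = 73°·6/11 = 39.8182° = 0.694958 rad
cos θ = 0.768080, sin θ = 0.640353 (intermediates below are computed at full precision and shown rounded to 5 d.p.)
v1: (-4,3) → rotate → (-4.99338,-0.25717) → ×s → (-7.36297,-0.37921) → (-7.36,-0.38)
v2: (-2.5,-3.5) → rotate → (0.32104,-4.28916) → ×s → (0.47338,-6.32457) → (0.47,-6.32)
v3: (3,-4.5) → rotate → (5.18583,-1.53530) → ×s → (7.64674,-2.26387) → (7.65,-2.26)
v4: (4.5,-3.5) → rotate → (5.69760,0.19331) → ×s → (8.40137,0.28504) → (8.40,0.29)
v5: (4.5,2.5) → rotate → (1.85548,4.80179) → ×s → (2.73599,7.08046) → (2.74,7.08)
v6: (1.5,5) → rotate → (-2.04965,4.80093) → ×s → (-3.02230,7.07919) → (-3.02,7.08)
v7: (-2,4) → rotate → (-4.09757,1.79161) → ×s → (-6.04206,2.64182) → (-6.04,2.64)
v8: (-3.5,3.5) → rotate → (-4.92952,0.44704) → ×s → (-7.26880,0.65919) → (-7.27,0.66)

Cross-section at z=6: (-7.36,-0.38) (0.47,-6.32) (7.65,-2.26) (8.40,0.29) (2.74,7.08) (-3.02,7.08) (-6.04,2.64) (-7.27,0.66)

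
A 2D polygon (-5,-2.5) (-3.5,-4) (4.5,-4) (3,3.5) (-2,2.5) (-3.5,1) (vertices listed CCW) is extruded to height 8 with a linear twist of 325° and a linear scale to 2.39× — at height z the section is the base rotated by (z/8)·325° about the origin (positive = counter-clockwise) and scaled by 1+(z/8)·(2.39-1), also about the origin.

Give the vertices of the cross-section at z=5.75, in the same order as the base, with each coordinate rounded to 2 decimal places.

Cross-section at z=5.75: (1.91,11.01) (-2.28,10.38) (-11.77,-2.49) (2.07,-8.98) (6.40,0.25) (5.76,4.44)

t = z/height = 5.75/8 = 0.71875
s = 1 + (scale-1)·z/height = 1 + (2.39-1)·5.75/8 = 1.999063
θ = twist·z/height = 325°·5.75/8 = 233.5938° = 4.076980 rad
cos θ = -0.593507, sin θ = -0.804829 (intermediates below are computed at full precision and shown rounded to 5 d.p.)
v1: (-5,-2.5) → rotate → (0.95546,5.50791) → ×s → (1.91003,11.01066) → (1.91,11.01)
v2: (-3.5,-4) → rotate → (-1.14204,5.19093) → ×s → (-2.28302,10.37699) → (-2.28,10.38)
v3: (4.5,-4) → rotate → (-5.89010,-1.24770) → ×s → (-11.77467,-2.49424) → (-11.77,-2.49)
v4: (3,3.5) → rotate → (1.03638,-4.49176) → ×s → (2.07179,-8.97931) → (2.07,-8.98)
v5: (-2,2.5) → rotate → (3.19909,0.12589) → ×s → (6.39517,0.25166) → (6.40,0.25)
v6: (-3.5,1) → rotate → (2.88210,2.22340) → ×s → (5.76150,4.44471) → (5.76,4.44)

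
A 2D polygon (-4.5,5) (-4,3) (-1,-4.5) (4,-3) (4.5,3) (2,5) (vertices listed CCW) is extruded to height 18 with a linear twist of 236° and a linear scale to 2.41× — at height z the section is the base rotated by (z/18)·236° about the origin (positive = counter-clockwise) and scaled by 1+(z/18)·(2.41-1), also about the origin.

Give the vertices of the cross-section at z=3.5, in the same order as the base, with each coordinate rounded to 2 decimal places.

Cross-section at z=3.5: (-8.57,0.32) (-6.29,-1.00) (3.23,-4.91) (6.29,1.00) (1.25,6.78) (-2.80,6.26)

t = z/height = 3.5/18 = 0.194444
s = 1 + (scale-1)·z/height = 1 + (2.41-1)·3.5/18 = 1.274167
θ = twist·z/height = 236°·3.5/18 = 45.8889° = 0.800912 rad
cos θ = 0.696052, sin θ = 0.717991 (intermediates below are computed at full precision and shown rounded to 5 d.p.)
v1: (-4.5,5) → rotate → (-6.72219,0.24930) → ×s → (-8.56519,0.31765) → (-8.57,0.32)
v2: (-4,3) → rotate → (-4.93818,-0.78381) → ×s → (-6.29207,-0.99870) → (-6.29,-1.00)
v3: (-1,-4.5) → rotate → (2.53491,-3.85023) → ×s → (3.22990,-4.90583) → (3.23,-4.91)
v4: (4,-3) → rotate → (4.93818,0.78381) → ×s → (6.29207,0.99870) → (6.29,1.00)
v5: (4.5,3) → rotate → (0.97826,5.31912) → ×s → (1.24647,6.77744) → (1.25,6.78)
v6: (2,5) → rotate → (-2.19785,4.91624) → ×s → (-2.80043,6.26411) → (-2.80,6.26)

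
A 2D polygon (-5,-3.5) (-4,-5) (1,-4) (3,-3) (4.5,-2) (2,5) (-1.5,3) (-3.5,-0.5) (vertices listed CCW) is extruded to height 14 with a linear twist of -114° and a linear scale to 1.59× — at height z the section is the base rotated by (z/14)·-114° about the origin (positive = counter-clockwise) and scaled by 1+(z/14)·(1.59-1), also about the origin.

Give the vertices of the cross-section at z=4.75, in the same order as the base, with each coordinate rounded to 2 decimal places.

t = z/height = 4.75/14 = 0.339286
s = 1 + (scale-1)·z/height = 1 + (1.59-1)·4.75/14 = 1.200179
θ = twist·z/height = -114°·4.75/14 = -38.6786° = -0.675068 rad
cos θ = 0.780664, sin θ = -0.624951 (intermediates below are computed at full precision and shown rounded to 5 d.p.)
v1: (-5,-3.5) → rotate → (-6.09065,0.39243) → ×s → (-7.30987,0.47098) → (-7.31,0.47)
v2: (-4,-5) → rotate → (-6.24741,-1.40352) → ×s → (-7.49801,-1.68447) → (-7.50,-1.68)
v3: (1,-4) → rotate → (-1.71914,-3.74761) → ×s → (-2.06327,-4.49780) → (-2.06,-4.50)
v4: (3,-3) → rotate → (0.46714,-4.21684) → ×s → (0.56065,-5.06097) → (0.56,-5.06)
v5: (4.5,-2) → rotate → (2.26309,-4.37361) → ×s → (2.71611,-5.24911) → (2.72,-5.25)
v6: (2,5) → rotate → (4.68608,2.65342) → ×s → (5.62414,3.18458) → (5.62,3.18)
v7: (-1.5,3) → rotate → (0.70386,3.27942) → ×s → (0.84475,3.93589) → (0.84,3.94)
v8: (-3.5,-0.5) → rotate → (-3.04480,1.79700) → ×s → (-3.65430,2.15672) → (-3.65,2.16)

Cross-section at z=4.75: (-7.31,0.47) (-7.50,-1.68) (-2.06,-4.50) (0.56,-5.06) (2.72,-5.25) (5.62,3.18) (0.84,3.94) (-3.65,2.16)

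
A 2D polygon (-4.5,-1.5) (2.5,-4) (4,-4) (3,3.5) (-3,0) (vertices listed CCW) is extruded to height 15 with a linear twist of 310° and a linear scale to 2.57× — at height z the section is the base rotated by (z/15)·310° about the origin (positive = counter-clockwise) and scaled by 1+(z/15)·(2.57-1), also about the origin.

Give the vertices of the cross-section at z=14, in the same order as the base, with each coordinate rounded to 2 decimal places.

t = z/height = 14/15 = 0.933333
s = 1 + (scale-1)·z/height = 1 + (2.57-1)·14/15 = 2.465333
θ = twist·z/height = 310°·14/15 = 289.3333° = 5.049819 rad
cos θ = 0.331063, sin θ = -0.943609 (intermediates below are computed at full precision and shown rounded to 5 d.p.)
v1: (-4.5,-1.5) → rotate → (-2.90520,3.74964) → ×s → (-7.16228,9.24412) → (-7.16,9.24)
v2: (2.5,-4) → rotate → (-2.94678,-3.68327) → ×s → (-7.26478,-9.08050) → (-7.26,-9.08)
v3: (4,-4) → rotate → (-2.45018,-5.09869) → ×s → (-6.04051,-12.56996) → (-6.04,-12.57)
v4: (3,3.5) → rotate → (4.29582,-1.67210) → ×s → (10.59063,-4.12229) → (10.59,-4.12)
v5: (-3,0) → rotate → (-0.99319,2.83083) → ×s → (-2.44855,6.97893) → (-2.45,6.98)

Cross-section at z=14: (-7.16,9.24) (-7.26,-9.08) (-6.04,-12.57) (10.59,-4.12) (-2.45,6.98)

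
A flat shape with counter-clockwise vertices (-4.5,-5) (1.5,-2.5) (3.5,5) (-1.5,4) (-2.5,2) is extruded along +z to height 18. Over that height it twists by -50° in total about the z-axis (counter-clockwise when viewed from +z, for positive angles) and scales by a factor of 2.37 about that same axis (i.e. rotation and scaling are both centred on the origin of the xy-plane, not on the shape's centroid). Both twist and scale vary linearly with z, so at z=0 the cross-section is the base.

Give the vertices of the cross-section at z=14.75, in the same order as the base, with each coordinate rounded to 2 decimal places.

t = z/height = 14.75/18 = 0.819444
s = 1 + (scale-1)·z/height = 1 + (2.37-1)·14.75/18 = 2.122639
θ = twist·z/height = -50°·14.75/18 = -40.9722° = -0.715100 rad
cos θ = 0.755028, sin θ = -0.655693 (intermediates below are computed at full precision and shown rounded to 5 d.p.)
v1: (-4.5,-5) → rotate → (-6.67609,-0.82452) → ×s → (-14.17093,-1.75016) → (-14.17,-1.75)
v2: (1.5,-2.5) → rotate → (-0.50669,-2.87111) → ×s → (-1.07552,-6.09433) → (-1.08,-6.09)
v3: (3.5,5) → rotate → (5.92106,1.48021) → ×s → (12.56828,3.14196) → (12.57,3.14)
v4: (-1.5,4) → rotate → (1.49023,4.00365) → ×s → (3.16322,8.49830) → (3.16,8.50)
v5: (-2.5,2) → rotate → (-0.57618,3.14929) → ×s → (-1.22303,6.68480) → (-1.22,6.68)

Cross-section at z=14.75: (-14.17,-1.75) (-1.08,-6.09) (12.57,3.14) (3.16,8.50) (-1.22,6.68)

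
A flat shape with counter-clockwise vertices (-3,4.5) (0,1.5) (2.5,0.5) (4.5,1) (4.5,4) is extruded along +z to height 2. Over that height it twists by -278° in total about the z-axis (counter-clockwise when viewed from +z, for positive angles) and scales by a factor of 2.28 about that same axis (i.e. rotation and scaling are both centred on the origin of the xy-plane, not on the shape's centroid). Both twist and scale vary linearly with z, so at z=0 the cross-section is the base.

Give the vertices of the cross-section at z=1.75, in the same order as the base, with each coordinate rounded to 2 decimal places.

t = z/height = 1.75/2 = 0.875
s = 1 + (scale-1)·z/height = 1 + (2.28-1)·1.75/2 = 2.120000
θ = twist·z/height = -278°·1.75/2 = -243.2500° = -4.245513 rad
cos θ = -0.450098, sin θ = 0.892979 (intermediates below are computed at full precision and shown rounded to 5 d.p.)
v1: (-3,4.5) → rotate → (-2.66811,-4.70438) → ×s → (-5.65639,-9.97329) → (-5.66,-9.97)
v2: (0,1.5) → rotate → (-1.33947,-0.67515) → ×s → (-2.83967,-1.43131) → (-2.84,-1.43)
v3: (2.5,0.5) → rotate → (-1.57174,2.00740) → ×s → (-3.33208,4.25568) → (-3.33,4.26)
v4: (4.5,1) → rotate → (-2.91842,3.56831) → ×s → (-6.18705,7.56481) → (-6.19,7.56)
v5: (4.5,4) → rotate → (-5.59736,2.21801) → ×s → (-11.86640,4.70218) → (-11.87,4.70)

Cross-section at z=1.75: (-5.66,-9.97) (-2.84,-1.43) (-3.33,4.26) (-6.19,7.56) (-11.87,4.70)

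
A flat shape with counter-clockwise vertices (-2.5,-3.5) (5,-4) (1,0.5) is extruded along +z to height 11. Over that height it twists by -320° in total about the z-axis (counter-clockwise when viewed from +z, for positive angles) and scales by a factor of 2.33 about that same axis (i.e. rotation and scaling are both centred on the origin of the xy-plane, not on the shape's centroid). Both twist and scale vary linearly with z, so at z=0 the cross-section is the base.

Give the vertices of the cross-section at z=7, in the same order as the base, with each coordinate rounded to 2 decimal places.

Cross-section at z=7: (6.82,4.07) (-5.50,10.47) (-2.06,-0.11)

t = z/height = 7/11 = 0.636364
s = 1 + (scale-1)·z/height = 1 + (2.33-1)·7/11 = 1.846364
θ = twist·z/height = -320°·7/11 = -203.6364° = -3.554125 rad
cos θ = -0.916108, sin θ = 0.400931 (intermediates below are computed at full precision and shown rounded to 5 d.p.)
v1: (-2.5,-3.5) → rotate → (3.69353,2.20405) → ×s → (6.81960,4.06948) → (6.82,4.07)
v2: (5,-4) → rotate → (-2.97682,5.66909) → ×s → (-5.49629,10.46720) → (-5.50,10.47)
v3: (1,0.5) → rotate → (-1.11657,-0.05712) → ×s → (-2.06160,-0.10547) → (-2.06,-0.11)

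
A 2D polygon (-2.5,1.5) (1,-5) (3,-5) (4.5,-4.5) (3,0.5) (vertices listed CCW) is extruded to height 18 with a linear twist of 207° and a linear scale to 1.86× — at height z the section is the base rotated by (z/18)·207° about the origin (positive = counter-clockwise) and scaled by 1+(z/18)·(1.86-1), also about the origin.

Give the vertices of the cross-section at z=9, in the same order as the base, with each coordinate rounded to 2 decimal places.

t = z/height = 9/18 = 0.5
s = 1 + (scale-1)·z/height = 1 + (1.86-1)·9/18 = 1.430000
θ = twist·z/height = 207°·9/18 = 103.5000° = 1.806416 rad
cos θ = -0.233445, sin θ = 0.972370 (intermediates below are computed at full precision and shown rounded to 5 d.p.)
v1: (-2.5,1.5) → rotate → (-0.87494,-2.78109) → ×s → (-1.25117,-3.97696) → (-1.25,-3.98)
v2: (1,-5) → rotate → (4.62840,2.13960) → ×s → (6.61862,3.05962) → (6.62,3.06)
v3: (3,-5) → rotate → (4.16151,4.08434) → ×s → (5.95096,5.84060) → (5.95,5.84)
v4: (4.5,-4.5) → rotate → (3.32516,5.42617) → ×s → (4.75498,7.75942) → (4.75,7.76)
v5: (3,0.5) → rotate → (-1.18652,2.80039) → ×s → (-1.69673,4.00455) → (-1.70,4.00)

Cross-section at z=9: (-1.25,-3.98) (6.62,3.06) (5.95,5.84) (4.75,7.76) (-1.70,4.00)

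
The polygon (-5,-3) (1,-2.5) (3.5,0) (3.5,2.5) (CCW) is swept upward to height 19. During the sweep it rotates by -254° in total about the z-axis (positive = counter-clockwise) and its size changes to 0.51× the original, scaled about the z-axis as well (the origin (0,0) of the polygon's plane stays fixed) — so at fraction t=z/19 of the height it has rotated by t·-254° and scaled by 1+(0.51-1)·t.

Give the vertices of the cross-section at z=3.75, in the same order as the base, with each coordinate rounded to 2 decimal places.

Cross-section at z=3.75: (-4.98,1.73) (-1.15,-2.14) (2.03,-2.43) (3.76,-0.98)

t = z/height = 3.75/19 = 0.197368
s = 1 + (scale-1)·z/height = 1 + (0.51-1)·3.75/19 = 0.903289
θ = twist·z/height = -254°·3.75/19 = -50.1316° = -0.874961 rad
cos θ = 0.641027, sin θ = -0.767519 (intermediates below are computed at full precision and shown rounded to 5 d.p.)
v1: (-5,-3) → rotate → (-5.50769,1.91451) → ×s → (-4.97504,1.72936) → (-4.98,1.73)
v2: (1,-2.5) → rotate → (-1.27777,-2.37009) → ×s → (-1.15420,-2.14087) → (-1.15,-2.14)
v3: (3.5,0) → rotate → (2.24359,-2.68632) → ×s → (2.02661,-2.42652) → (2.03,-2.43)
v4: (3.5,2.5) → rotate → (4.16239,-1.08375) → ×s → (3.75984,-0.97894) → (3.76,-0.98)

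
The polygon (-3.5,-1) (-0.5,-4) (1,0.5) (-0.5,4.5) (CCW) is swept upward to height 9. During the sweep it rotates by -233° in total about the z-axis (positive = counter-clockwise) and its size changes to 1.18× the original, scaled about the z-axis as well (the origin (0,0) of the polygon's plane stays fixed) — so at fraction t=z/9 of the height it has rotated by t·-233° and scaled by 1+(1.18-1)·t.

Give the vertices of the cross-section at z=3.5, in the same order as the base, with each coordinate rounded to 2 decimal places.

t = z/height = 3.5/9 = 0.388889
s = 1 + (scale-1)·z/height = 1 + (1.18-1)·3.5/9 = 1.070000
θ = twist·z/height = -233°·3.5/9 = -90.6111° = -1.581462 rad
cos θ = -0.010666, sin θ = -0.999943 (intermediates below are computed at full precision and shown rounded to 5 d.p.)
v1: (-3.5,-1) → rotate → (-0.96261,3.51047) → ×s → (-1.03000,3.75620) → (-1.03,3.76)
v2: (-0.5,-4) → rotate → (-3.99444,0.54263) → ×s → (-4.27405,0.58062) → (-4.27,0.58)
v3: (1,0.5) → rotate → (0.48931,-1.00528) → ×s → (0.52356,-1.07565) → (0.52,-1.08)
v4: (-0.5,4.5) → rotate → (4.50508,0.45198) → ×s → (4.82043,0.48361) → (4.82,0.48)

Cross-section at z=3.5: (-1.03,3.76) (-4.27,0.58) (0.52,-1.08) (4.82,0.48)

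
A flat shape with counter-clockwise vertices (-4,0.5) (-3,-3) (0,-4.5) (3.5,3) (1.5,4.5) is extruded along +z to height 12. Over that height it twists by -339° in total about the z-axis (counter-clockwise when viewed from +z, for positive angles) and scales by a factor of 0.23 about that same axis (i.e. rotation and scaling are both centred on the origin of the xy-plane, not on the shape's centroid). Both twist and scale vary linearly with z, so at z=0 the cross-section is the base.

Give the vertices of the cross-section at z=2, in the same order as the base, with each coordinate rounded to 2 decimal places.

t = z/height = 2/12 = 0.166667
s = 1 + (scale-1)·z/height = 1 + (0.23-1)·2/12 = 0.871667
θ = twist·z/height = -339°·2/12 = -56.5000° = -0.986111 rad
cos θ = 0.551937, sin θ = -0.833886 (intermediates below are computed at full precision and shown rounded to 5 d.p.)
v1: (-4,0.5) → rotate → (-1.79081,3.61151) → ×s → (-1.56099,3.14803) → (-1.56,3.15)
v2: (-3,-3) → rotate → (-4.15747,0.84585) → ×s → (-3.62393,0.73730) → (-3.62,0.74)
v3: (0,-4.5) → rotate → (-3.75249,-2.48372) → ×s → (-3.27092,-2.16497) → (-3.27,-2.16)
v4: (3.5,3) → rotate → (4.43344,-1.26279) → ×s → (3.86448,-1.10073) → (3.86,-1.10)
v5: (1.5,4.5) → rotate → (4.58039,1.23289) → ×s → (3.99257,1.07467) → (3.99,1.07)

Cross-section at z=2: (-1.56,3.15) (-3.62,0.74) (-3.27,-2.16) (3.86,-1.10) (3.99,1.07)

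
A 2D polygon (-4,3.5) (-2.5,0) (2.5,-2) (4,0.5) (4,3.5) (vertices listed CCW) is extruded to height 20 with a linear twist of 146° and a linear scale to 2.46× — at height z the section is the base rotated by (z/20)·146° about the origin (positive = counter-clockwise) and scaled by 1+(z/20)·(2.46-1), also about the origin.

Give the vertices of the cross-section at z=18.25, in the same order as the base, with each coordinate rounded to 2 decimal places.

Cross-section at z=18.25: (0.44,-12.39) (3.99,-4.25) (-0.59,7.44) (-7.24,6.00) (-12.34,1.21)

t = z/height = 18.25/20 = 0.9125
s = 1 + (scale-1)·z/height = 1 + (2.46-1)·18.25/20 = 2.332250
θ = twist·z/height = 146°·18.25/20 = 133.2250° = 2.325215 rad
cos θ = -0.684865, sin θ = 0.728670 (intermediates below are computed at full precision and shown rounded to 5 d.p.)
v1: (-4,3.5) → rotate → (0.18912,-5.31171) → ×s → (0.44107,-12.38823) → (0.44,-12.39)
v2: (-2.5,0) → rotate → (1.71216,-1.82167) → ×s → (3.99319,-4.24860) → (3.99,-4.25)
v3: (2.5,-2) → rotate → (-0.25482,3.19140) → ×s → (-0.59431,7.44315) → (-0.59,7.44)
v4: (4,0.5) → rotate → (-3.10380,2.57225) → ×s → (-7.23883,5.99912) → (-7.24,6.00)
v5: (4,3.5) → rotate → (-5.28980,0.51765) → ×s → (-12.33715,1.20729) → (-12.34,1.21)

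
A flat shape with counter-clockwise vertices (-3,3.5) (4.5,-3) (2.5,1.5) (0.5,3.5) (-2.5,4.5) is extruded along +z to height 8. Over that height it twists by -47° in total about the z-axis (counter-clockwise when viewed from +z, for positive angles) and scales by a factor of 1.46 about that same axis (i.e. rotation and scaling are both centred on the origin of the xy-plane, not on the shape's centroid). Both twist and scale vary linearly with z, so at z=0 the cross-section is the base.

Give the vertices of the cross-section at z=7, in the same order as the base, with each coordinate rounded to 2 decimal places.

Cross-section at z=7: (0.06,6.46) (1.99,-7.32) (4.02,-0.72) (3.76,3.24) (1.51,7.06)

t = z/height = 7/8 = 0.875
s = 1 + (scale-1)·z/height = 1 + (1.46-1)·7/8 = 1.402500
θ = twist·z/height = -47°·7/8 = -41.1250° = -0.717767 rad
cos θ = 0.753276, sin θ = -0.657704 (intermediates below are computed at full precision and shown rounded to 5 d.p.)
v1: (-3,3.5) → rotate → (0.04213,4.60958) → ×s → (0.05909,6.46494) → (0.06,6.46)
v2: (4.5,-3) → rotate → (1.41663,-5.21950) → ×s → (1.98683,-7.32035) → (1.99,-7.32)
v3: (2.5,1.5) → rotate → (2.86975,-0.51435) → ×s → (4.02482,-0.72137) → (4.02,-0.72)
v4: (0.5,3.5) → rotate → (2.67860,2.30762) → ×s → (3.75674,3.23643) → (3.76,3.24)
v5: (-2.5,4.5) → rotate → (1.07648,5.03400) → ×s → (1.50976,7.06019) → (1.51,7.06)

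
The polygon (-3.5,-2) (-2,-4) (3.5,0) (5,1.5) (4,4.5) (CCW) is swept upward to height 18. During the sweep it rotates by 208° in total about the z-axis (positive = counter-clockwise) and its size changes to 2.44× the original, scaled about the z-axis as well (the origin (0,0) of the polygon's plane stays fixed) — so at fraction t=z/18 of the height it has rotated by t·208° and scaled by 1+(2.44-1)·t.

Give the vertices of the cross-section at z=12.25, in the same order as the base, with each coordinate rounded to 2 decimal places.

t = z/height = 12.25/18 = 0.680556
s = 1 + (scale-1)·z/height = 1 + (2.44-1)·12.25/18 = 1.980000
θ = twist·z/height = 208°·12.25/18 = 141.5556° = 2.470611 rad
cos θ = -0.783211, sin θ = 0.621756 (intermediates below are computed at full precision and shown rounded to 5 d.p.)
v1: (-3.5,-2) → rotate → (3.98475,-0.60972) → ×s → (7.88981,-1.20725) → (7.89,-1.21)
v2: (-2,-4) → rotate → (4.05344,1.88933) → ×s → (8.02582,3.74088) → (8.03,3.74)
v3: (3.5,0) → rotate → (-2.74124,2.17614) → ×s → (-5.42765,4.30877) → (-5.43,4.31)
v4: (5,1.5) → rotate → (-4.84869,1.93396) → ×s → (-9.60041,3.82924) → (-9.60,3.83)
v5: (4,4.5) → rotate → (-5.93075,-1.03743) → ×s → (-11.74288,-2.05411) → (-11.74,-2.05)

Cross-section at z=12.25: (7.89,-1.21) (8.03,3.74) (-5.43,4.31) (-9.60,3.83) (-11.74,-2.05)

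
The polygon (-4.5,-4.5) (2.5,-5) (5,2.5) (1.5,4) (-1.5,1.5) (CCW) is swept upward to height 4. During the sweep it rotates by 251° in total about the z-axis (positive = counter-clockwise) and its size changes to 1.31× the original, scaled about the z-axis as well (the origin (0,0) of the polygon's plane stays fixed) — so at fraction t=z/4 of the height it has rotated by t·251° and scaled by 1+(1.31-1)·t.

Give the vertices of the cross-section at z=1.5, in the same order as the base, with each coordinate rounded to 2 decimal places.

Cross-section at z=1.5: (5.37,-4.65) (5.37,3.18) (-3.18,5.37) (-4.57,1.35) (-1.55,-1.79)

t = z/height = 1.5/4 = 0.375
s = 1 + (scale-1)·z/height = 1 + (1.31-1)·1.5/4 = 1.116250
θ = twist·z/height = 251°·1.5/4 = 94.1250° = 1.642791 rad
cos θ = -0.071933, sin θ = 0.997409 (intermediates below are computed at full precision and shown rounded to 5 d.p.)
v1: (-4.5,-4.5) → rotate → (4.81204,-4.16465) → ×s → (5.37144,-4.64879) → (5.37,-4.65)
v2: (2.5,-5) → rotate → (4.80722,2.85319) → ×s → (5.36605,3.18487) → (5.37,3.18)
v3: (5,2.5) → rotate → (-2.85319,4.80722) → ×s → (-3.18487,5.36605) → (-3.18,5.37)
v4: (1.5,4) → rotate → (-4.09754,1.20838) → ×s → (-4.57388,1.34886) → (-4.57,1.35)
v5: (-1.5,1.5) → rotate → (-1.38822,-1.60401) → ×s → (-1.54960,-1.79048) → (-1.55,-1.79)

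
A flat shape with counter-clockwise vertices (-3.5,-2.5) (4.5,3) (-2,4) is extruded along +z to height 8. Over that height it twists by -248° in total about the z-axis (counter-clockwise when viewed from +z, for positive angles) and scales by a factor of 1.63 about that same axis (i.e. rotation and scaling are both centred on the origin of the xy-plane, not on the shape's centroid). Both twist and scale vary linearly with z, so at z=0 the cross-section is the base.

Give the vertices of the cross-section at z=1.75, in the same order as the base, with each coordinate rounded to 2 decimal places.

t = z/height = 1.75/8 = 0.21875
s = 1 + (scale-1)·z/height = 1 + (1.63-1)·1.75/8 = 1.137813
θ = twist·z/height = -248°·1.75/8 = -54.2500° = -0.946841 rad
cos θ = 0.584250, sin θ = -0.811574 (intermediates below are computed at full precision and shown rounded to 5 d.p.)
v1: (-3.5,-2.5) → rotate → (-4.07381,1.37988) → ×s → (-4.63523,1.57005) → (-4.64,1.57)
v2: (4.5,3) → rotate → (5.06385,-1.89933) → ×s → (5.76171,-2.16109) → (5.76,-2.16)
v3: (-2,4) → rotate → (2.07780,3.96015) → ×s → (2.36414,4.50590) → (2.36,4.51)

Cross-section at z=1.75: (-4.64,1.57) (5.76,-2.16) (2.36,4.51)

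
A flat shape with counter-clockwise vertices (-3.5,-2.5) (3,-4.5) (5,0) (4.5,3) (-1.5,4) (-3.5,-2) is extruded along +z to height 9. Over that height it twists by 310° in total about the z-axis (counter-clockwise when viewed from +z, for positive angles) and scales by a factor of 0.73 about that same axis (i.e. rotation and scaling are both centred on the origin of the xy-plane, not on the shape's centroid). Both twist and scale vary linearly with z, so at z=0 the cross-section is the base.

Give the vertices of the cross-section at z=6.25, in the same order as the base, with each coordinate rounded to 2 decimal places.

t = z/height = 6.25/9 = 0.694444
s = 1 + (scale-1)·z/height = 1 + (0.73-1)·6.25/9 = 0.812500
θ = twist·z/height = 310°·6.25/9 = 215.2778° = 3.757306 rad
cos θ = -0.816362, sin θ = -0.577541 (intermediates below are computed at full precision and shown rounded to 5 d.p.)
v1: (-3.5,-2.5) → rotate → (1.41341,4.06230) → ×s → (1.14840,3.30062) → (1.15,3.30)
v2: (3,-4.5) → rotate → (-5.04802,1.94100) → ×s → (-4.10152,1.57707) → (-4.10,1.58)
v3: (5,0) → rotate → (-4.08181,-2.88771) → ×s → (-3.31647,-2.34626) → (-3.32,-2.35)
v4: (4.5,3) → rotate → (-1.94100,-5.04802) → ×s → (-1.57707,-4.10152) → (-1.58,-4.10)
v5: (-1.5,4) → rotate → (3.53471,-2.39914) → ×s → (2.87195,-1.94930) → (2.87,-1.95)
v6: (-3.5,-2) → rotate → (1.70218,3.65412) → ×s → (1.38302,2.96897) → (1.38,2.97)

Cross-section at z=6.25: (1.15,3.30) (-4.10,1.58) (-3.32,-2.35) (-1.58,-4.10) (2.87,-1.95) (1.38,2.97)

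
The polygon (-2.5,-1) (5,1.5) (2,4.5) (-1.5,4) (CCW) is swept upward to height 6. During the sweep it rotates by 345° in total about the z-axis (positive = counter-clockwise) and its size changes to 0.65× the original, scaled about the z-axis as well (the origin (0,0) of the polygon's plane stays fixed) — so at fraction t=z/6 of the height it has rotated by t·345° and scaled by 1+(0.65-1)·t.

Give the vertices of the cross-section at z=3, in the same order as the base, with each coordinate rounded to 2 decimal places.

t = z/height = 3/6 = 0.5
s = 1 + (scale-1)·z/height = 1 + (0.65-1)·3/6 = 0.825000
θ = twist·z/height = 345°·3/6 = 172.5000° = 3.010693 rad
cos θ = -0.991445, sin θ = 0.130526 (intermediates below are computed at full precision and shown rounded to 5 d.p.)
v1: (-2.5,-1) → rotate → (2.60914,0.66513) → ×s → (2.15254,0.54873) → (2.15,0.55)
v2: (5,1.5) → rotate → (-5.15301,-0.83454) → ×s → (-4.25124,-0.68849) → (-4.25,-0.69)
v3: (2,4.5) → rotate → (-2.57026,-4.20045) → ×s → (-2.12046,-3.46537) → (-2.12,-3.47)
v4: (-1.5,4) → rotate → (0.96506,-4.16157) → ×s → (0.79618,-3.43329) → (0.80,-3.43)

Cross-section at z=3: (2.15,0.55) (-4.25,-0.69) (-2.12,-3.47) (0.80,-3.43)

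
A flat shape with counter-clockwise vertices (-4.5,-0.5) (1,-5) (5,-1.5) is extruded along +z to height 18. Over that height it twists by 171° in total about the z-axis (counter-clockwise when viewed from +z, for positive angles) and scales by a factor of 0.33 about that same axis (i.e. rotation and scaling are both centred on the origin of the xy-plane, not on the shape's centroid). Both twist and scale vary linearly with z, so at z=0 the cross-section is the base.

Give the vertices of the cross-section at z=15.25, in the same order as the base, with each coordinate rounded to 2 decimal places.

Cross-section at z=15.25: (1.72,-0.94) (0.89,2.02) (-1.39,1.77)

t = z/height = 15.25/18 = 0.847222
s = 1 + (scale-1)·z/height = 1 + (0.33-1)·15.25/18 = 0.432361
θ = twist·z/height = 171°·15.25/18 = 144.8750° = 2.528546 rad
cos θ = -0.817899, sin θ = 0.575362 (intermediates below are computed at full precision and shown rounded to 5 d.p.)
v1: (-4.5,-0.5) → rotate → (3.96823,-2.18018) → ×s → (1.71571,-0.94263) → (1.72,-0.94)
v2: (1,-5) → rotate → (2.05891,4.66486) → ×s → (0.89019,2.01690) → (0.89,2.02)
v3: (5,-1.5) → rotate → (-3.22645,4.10366) → ×s → (-1.39499,1.77426) → (-1.39,1.77)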